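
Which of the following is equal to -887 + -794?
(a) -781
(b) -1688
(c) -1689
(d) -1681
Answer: d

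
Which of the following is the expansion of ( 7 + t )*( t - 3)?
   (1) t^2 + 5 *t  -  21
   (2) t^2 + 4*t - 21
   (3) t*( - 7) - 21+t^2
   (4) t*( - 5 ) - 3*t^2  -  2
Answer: 2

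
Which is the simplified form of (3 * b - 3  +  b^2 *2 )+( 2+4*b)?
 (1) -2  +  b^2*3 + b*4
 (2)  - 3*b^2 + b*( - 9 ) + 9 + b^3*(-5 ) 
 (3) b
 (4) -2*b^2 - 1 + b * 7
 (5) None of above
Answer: 5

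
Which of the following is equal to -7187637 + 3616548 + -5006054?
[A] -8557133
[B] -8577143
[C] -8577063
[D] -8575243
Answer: B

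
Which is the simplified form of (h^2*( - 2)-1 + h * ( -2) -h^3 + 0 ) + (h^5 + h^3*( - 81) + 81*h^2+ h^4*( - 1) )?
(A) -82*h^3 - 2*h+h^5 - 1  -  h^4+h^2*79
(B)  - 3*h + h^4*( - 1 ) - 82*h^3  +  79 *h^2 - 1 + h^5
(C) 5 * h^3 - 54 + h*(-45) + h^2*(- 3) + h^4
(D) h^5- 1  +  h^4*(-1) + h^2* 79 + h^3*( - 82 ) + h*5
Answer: A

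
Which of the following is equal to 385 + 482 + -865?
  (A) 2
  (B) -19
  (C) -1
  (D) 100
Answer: A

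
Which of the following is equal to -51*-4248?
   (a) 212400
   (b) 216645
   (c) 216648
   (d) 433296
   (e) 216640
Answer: c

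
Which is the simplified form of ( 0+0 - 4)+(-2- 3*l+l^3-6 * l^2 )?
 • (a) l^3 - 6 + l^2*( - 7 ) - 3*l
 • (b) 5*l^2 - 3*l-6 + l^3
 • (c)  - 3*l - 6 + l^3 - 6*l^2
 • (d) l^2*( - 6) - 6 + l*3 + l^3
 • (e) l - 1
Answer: c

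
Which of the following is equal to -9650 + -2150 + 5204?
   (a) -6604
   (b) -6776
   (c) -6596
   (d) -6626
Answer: c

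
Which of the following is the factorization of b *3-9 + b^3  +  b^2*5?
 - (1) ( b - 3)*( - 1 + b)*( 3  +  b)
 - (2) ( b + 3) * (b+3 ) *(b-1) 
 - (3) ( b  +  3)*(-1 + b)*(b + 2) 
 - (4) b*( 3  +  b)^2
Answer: 2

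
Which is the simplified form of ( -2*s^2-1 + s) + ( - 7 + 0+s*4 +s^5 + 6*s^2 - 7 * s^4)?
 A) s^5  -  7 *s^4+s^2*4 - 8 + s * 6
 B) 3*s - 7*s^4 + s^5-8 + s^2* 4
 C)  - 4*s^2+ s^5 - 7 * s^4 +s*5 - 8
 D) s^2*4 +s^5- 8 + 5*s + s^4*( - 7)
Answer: D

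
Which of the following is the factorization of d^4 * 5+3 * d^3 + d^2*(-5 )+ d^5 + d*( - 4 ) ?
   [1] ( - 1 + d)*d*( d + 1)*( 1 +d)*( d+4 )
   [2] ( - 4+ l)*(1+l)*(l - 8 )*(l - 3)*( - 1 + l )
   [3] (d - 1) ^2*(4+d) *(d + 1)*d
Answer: 1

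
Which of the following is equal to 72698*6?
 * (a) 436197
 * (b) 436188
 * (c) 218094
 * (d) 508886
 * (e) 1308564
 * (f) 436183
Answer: b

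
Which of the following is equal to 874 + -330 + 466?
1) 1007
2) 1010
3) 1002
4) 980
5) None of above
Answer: 2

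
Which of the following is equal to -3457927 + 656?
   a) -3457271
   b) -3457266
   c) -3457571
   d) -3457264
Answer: a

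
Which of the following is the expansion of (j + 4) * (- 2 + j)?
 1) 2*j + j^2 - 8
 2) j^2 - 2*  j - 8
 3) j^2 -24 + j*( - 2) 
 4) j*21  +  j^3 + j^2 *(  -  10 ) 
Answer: 1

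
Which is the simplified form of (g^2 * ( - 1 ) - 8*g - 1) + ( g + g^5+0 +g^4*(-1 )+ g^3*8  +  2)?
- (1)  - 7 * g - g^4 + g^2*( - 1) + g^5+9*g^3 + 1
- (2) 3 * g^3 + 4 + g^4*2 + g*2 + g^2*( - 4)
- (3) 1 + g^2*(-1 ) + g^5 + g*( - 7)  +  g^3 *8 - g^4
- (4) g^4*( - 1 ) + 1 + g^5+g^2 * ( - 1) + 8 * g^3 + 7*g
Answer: 3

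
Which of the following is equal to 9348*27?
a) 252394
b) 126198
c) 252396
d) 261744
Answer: c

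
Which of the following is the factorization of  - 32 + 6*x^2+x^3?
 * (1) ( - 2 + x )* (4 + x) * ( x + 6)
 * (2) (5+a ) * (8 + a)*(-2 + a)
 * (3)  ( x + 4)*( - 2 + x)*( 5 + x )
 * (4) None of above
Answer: 4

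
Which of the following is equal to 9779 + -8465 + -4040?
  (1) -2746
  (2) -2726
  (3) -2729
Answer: 2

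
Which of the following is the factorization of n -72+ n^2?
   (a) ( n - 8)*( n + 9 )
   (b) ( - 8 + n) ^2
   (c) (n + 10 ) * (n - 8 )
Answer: a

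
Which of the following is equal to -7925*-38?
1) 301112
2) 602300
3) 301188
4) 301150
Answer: 4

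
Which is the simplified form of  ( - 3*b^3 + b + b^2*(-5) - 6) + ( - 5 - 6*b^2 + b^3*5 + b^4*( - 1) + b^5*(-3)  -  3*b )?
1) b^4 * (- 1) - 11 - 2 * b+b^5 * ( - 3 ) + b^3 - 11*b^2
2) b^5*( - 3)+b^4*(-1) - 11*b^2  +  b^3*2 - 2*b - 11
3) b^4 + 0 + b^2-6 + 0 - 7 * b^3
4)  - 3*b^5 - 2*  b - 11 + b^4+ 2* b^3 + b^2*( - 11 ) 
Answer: 2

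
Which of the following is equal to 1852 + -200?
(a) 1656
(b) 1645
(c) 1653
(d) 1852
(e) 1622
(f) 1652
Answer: f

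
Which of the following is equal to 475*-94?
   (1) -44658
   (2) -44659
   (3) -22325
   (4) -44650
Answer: 4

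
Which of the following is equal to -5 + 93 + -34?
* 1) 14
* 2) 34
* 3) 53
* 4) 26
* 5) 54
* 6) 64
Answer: 5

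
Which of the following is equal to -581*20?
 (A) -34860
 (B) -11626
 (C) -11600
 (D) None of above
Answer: D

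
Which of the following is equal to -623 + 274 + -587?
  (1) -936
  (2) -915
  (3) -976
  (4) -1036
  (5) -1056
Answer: 1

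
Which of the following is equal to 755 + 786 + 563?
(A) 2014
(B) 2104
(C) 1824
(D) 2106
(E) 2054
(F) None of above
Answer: B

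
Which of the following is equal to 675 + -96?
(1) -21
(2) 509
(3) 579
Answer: 3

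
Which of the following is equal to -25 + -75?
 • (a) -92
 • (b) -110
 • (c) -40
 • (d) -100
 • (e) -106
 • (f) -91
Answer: d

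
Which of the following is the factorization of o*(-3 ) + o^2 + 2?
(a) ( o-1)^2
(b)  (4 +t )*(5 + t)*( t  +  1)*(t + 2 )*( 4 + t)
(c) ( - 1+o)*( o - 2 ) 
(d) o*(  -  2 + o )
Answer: c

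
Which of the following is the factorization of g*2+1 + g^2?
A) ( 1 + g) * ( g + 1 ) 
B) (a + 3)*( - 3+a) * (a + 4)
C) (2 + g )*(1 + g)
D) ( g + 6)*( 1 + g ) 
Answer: A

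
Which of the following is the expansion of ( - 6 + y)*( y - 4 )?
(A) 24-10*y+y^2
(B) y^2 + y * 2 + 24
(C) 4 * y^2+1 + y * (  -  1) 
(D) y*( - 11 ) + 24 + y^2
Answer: A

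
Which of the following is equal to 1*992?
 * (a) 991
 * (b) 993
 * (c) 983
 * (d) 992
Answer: d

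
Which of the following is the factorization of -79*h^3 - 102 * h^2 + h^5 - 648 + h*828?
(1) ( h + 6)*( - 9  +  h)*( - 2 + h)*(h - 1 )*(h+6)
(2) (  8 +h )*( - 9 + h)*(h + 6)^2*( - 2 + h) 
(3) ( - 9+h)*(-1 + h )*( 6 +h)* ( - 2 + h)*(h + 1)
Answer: 1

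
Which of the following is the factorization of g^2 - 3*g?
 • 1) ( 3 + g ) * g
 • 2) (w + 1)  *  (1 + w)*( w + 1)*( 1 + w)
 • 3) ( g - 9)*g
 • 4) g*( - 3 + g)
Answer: 4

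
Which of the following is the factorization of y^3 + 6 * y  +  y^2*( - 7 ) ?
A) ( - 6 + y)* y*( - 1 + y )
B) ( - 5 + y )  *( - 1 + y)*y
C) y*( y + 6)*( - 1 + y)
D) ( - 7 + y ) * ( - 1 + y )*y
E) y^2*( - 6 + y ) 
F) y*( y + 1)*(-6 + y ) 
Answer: A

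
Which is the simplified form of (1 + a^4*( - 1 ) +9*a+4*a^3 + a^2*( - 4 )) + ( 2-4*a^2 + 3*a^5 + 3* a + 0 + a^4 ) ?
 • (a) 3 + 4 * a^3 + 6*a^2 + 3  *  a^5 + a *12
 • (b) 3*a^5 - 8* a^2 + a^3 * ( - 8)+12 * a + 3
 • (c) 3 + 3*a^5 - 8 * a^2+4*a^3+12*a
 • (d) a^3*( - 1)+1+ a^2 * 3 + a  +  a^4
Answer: c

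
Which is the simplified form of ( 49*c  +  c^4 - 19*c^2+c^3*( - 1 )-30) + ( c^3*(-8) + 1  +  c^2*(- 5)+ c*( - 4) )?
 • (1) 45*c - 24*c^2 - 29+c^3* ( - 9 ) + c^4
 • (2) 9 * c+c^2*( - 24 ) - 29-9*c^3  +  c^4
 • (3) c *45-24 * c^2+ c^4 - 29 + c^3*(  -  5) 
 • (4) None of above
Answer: 1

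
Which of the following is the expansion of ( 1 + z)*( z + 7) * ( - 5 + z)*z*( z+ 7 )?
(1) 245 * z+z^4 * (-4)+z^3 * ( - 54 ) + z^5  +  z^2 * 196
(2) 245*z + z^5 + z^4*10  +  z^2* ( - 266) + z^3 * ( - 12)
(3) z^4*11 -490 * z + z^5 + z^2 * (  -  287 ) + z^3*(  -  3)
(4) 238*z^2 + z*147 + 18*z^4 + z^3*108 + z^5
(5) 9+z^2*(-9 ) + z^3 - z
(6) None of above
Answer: 6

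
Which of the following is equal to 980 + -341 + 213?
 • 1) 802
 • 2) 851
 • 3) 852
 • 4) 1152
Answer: 3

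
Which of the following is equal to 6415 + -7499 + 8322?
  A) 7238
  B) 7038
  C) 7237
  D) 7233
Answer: A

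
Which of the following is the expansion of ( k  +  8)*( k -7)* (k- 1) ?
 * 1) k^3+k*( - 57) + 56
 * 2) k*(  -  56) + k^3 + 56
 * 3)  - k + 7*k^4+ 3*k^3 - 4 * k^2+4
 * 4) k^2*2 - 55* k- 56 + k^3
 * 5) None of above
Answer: 1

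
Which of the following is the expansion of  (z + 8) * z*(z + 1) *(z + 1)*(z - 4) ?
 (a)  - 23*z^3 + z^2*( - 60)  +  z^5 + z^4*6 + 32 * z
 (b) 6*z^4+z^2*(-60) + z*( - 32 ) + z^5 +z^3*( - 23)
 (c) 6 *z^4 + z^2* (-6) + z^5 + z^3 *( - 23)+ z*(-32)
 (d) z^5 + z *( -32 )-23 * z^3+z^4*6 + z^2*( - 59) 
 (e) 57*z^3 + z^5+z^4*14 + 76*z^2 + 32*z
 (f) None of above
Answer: b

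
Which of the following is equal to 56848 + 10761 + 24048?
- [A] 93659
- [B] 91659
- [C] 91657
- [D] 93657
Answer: C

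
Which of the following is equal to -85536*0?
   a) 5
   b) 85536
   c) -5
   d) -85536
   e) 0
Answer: e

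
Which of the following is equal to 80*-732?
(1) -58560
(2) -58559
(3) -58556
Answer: 1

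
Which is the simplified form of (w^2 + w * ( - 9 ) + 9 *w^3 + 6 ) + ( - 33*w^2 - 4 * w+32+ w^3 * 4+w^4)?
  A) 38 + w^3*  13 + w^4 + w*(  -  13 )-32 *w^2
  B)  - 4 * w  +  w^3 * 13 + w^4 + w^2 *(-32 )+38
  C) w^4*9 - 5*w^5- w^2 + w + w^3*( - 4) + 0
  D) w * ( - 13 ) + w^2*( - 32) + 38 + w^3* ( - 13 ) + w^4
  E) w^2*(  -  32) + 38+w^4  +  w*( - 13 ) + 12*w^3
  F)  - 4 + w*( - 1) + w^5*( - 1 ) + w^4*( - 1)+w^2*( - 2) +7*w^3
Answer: A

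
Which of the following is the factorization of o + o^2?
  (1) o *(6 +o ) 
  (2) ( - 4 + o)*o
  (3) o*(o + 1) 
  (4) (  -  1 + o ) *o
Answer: 3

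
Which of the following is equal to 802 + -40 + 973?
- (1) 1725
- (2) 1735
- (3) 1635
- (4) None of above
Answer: 2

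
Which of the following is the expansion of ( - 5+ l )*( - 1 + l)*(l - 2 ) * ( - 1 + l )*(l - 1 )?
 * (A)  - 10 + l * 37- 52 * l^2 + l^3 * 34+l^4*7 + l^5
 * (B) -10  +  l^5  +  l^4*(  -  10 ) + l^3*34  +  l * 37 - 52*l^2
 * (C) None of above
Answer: B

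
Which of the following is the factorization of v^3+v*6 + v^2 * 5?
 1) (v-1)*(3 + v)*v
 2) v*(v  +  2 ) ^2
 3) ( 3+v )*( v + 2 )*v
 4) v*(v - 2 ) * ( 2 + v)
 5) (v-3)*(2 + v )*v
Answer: 3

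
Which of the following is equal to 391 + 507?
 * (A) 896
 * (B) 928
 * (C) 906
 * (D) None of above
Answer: D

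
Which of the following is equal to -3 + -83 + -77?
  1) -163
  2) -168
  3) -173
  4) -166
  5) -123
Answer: 1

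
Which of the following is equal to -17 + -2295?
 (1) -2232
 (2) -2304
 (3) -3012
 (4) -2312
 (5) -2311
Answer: 4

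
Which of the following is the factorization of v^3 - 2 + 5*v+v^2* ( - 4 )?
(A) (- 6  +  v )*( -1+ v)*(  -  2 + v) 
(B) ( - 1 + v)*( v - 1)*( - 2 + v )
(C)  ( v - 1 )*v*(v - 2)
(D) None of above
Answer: B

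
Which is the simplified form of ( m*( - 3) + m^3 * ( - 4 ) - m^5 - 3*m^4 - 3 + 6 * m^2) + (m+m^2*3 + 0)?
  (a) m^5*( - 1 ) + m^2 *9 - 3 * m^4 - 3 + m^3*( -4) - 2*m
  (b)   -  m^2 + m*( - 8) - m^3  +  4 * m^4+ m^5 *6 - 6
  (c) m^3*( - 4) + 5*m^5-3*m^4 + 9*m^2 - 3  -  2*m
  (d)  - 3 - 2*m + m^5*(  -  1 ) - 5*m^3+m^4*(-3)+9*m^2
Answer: a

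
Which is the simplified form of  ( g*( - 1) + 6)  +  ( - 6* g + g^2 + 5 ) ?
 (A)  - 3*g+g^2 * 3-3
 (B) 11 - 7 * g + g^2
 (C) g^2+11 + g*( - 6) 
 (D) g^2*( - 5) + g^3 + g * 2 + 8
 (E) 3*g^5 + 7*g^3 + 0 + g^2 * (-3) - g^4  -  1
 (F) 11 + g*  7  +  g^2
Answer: B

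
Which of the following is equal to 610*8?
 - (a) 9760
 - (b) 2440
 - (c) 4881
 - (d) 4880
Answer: d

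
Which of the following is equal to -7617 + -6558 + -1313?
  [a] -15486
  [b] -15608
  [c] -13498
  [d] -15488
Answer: d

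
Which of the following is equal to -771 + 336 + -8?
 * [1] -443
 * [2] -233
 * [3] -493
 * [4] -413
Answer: 1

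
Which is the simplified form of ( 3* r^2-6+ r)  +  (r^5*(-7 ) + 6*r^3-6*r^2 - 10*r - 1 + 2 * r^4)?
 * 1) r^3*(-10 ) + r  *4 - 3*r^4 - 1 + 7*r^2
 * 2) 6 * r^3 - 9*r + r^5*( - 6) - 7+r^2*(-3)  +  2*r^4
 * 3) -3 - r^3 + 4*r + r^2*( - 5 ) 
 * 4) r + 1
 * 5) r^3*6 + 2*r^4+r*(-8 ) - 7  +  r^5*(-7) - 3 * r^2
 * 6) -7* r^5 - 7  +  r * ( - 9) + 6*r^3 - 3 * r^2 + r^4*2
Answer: 6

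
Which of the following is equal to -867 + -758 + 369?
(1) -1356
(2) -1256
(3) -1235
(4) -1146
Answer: 2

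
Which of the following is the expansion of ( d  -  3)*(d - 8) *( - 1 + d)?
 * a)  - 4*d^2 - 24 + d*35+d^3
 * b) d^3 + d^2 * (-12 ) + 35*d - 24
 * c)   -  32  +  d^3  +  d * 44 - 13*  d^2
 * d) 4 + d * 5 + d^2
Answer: b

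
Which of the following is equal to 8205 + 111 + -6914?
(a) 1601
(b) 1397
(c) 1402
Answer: c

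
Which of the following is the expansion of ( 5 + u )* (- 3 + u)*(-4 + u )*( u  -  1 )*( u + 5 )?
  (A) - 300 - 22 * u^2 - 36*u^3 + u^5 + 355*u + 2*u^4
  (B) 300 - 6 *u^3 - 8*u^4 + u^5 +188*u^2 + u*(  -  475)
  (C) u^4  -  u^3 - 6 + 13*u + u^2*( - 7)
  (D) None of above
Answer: A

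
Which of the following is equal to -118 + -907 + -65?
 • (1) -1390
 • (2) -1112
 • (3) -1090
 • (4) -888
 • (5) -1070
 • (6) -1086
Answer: 3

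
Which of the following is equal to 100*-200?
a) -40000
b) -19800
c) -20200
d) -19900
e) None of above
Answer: e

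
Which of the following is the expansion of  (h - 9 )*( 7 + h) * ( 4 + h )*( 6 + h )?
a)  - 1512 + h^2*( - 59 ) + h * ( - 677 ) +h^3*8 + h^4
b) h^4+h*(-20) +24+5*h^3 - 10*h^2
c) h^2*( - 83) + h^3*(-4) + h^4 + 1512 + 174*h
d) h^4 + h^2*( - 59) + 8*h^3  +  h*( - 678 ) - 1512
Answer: d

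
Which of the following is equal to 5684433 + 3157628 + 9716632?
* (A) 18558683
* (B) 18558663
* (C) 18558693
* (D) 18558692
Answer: C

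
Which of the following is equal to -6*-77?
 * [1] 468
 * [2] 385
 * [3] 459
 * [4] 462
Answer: 4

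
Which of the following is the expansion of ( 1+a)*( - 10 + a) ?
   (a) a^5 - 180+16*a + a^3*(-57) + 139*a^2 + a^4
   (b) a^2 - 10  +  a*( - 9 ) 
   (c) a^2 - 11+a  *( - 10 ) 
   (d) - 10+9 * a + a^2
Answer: b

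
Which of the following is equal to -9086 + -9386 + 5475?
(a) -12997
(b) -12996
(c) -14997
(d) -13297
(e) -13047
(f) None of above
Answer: a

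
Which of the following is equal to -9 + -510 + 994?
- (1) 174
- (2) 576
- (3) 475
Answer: 3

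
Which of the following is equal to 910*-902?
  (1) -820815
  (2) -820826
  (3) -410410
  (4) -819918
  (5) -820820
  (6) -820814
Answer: 5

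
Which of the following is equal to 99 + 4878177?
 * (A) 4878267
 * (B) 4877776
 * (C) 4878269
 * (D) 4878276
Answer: D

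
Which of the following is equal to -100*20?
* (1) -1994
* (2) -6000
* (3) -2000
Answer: 3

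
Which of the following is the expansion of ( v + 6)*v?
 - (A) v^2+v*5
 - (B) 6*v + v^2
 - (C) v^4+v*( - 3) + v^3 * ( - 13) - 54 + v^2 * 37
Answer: B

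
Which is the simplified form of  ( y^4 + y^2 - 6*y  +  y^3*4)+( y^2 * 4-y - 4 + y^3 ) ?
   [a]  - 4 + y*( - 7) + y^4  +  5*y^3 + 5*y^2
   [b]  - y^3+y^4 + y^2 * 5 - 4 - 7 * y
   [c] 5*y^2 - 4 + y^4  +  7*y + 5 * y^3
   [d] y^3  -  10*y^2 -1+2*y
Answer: a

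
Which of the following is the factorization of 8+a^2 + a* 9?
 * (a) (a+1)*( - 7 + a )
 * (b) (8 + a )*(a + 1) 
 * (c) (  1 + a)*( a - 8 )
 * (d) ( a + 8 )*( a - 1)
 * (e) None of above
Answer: b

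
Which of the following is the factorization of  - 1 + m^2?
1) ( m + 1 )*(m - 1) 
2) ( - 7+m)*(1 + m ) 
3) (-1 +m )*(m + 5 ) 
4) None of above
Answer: 1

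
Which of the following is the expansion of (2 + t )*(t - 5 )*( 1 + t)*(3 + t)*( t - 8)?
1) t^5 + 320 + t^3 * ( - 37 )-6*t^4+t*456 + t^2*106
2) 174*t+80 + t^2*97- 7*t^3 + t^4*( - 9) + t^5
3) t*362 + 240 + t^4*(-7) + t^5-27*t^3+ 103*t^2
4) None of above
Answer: 3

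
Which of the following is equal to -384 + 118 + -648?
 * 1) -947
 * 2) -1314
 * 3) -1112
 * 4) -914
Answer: 4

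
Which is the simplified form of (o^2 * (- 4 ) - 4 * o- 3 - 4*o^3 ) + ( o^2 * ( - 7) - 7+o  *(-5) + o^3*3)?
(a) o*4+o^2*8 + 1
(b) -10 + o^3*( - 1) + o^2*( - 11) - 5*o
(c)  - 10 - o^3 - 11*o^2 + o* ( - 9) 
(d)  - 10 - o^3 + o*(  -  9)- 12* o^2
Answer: c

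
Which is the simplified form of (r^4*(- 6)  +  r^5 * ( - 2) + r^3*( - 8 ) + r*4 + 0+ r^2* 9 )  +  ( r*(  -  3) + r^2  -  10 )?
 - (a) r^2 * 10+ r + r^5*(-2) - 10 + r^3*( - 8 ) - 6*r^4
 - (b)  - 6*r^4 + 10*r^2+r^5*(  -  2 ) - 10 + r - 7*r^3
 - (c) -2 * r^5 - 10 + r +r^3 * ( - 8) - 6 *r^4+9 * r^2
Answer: a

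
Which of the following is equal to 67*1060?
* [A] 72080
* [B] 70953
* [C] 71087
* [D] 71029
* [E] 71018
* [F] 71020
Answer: F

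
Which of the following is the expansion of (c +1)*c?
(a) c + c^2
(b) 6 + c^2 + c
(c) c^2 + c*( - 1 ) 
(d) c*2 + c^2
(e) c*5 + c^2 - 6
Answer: a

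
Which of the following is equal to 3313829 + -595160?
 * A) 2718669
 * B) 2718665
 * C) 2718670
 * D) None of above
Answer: A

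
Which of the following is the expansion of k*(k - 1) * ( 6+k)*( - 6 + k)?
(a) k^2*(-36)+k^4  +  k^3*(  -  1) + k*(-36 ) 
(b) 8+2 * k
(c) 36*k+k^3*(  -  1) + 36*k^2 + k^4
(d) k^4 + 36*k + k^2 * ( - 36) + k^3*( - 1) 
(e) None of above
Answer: d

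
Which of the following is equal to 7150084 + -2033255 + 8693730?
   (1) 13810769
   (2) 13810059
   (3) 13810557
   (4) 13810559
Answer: 4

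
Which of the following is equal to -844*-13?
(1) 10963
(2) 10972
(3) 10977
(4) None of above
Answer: 2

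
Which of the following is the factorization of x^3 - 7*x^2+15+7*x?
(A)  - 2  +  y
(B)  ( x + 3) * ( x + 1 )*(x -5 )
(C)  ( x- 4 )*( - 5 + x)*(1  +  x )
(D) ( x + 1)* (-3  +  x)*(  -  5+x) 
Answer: D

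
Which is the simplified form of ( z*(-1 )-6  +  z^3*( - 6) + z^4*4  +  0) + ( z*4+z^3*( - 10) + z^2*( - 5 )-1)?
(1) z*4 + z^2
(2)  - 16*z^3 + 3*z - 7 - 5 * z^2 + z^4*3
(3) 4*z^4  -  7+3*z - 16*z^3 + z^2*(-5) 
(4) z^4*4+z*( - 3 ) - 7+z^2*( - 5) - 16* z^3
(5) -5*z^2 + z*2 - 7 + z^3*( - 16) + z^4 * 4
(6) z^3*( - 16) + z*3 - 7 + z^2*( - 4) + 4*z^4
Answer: 3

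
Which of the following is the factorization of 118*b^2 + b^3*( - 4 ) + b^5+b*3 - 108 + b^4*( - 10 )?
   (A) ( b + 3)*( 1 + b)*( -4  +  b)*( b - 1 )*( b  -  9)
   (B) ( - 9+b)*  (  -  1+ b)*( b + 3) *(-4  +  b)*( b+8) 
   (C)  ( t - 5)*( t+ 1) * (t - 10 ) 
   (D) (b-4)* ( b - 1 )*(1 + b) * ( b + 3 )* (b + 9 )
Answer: A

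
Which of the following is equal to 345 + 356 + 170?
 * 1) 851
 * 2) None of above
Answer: 2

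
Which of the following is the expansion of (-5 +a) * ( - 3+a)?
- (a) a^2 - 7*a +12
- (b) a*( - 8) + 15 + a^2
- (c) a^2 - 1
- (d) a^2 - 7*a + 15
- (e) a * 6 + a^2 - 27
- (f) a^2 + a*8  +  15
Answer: b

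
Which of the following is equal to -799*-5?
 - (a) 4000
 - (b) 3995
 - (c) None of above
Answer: b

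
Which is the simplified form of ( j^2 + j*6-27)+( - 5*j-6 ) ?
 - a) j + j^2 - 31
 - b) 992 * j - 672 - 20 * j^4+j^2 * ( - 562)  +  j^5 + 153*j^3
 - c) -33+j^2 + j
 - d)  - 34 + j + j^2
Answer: c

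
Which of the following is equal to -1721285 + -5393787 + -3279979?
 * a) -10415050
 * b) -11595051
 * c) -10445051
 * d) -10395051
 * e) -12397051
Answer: d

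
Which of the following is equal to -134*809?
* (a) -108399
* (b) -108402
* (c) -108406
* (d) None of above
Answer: c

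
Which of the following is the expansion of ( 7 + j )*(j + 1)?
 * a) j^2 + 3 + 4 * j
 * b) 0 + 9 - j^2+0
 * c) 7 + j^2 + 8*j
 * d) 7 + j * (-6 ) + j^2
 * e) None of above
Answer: c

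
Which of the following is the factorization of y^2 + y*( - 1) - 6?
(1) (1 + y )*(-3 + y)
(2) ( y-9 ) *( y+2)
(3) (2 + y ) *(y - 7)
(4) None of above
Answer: 4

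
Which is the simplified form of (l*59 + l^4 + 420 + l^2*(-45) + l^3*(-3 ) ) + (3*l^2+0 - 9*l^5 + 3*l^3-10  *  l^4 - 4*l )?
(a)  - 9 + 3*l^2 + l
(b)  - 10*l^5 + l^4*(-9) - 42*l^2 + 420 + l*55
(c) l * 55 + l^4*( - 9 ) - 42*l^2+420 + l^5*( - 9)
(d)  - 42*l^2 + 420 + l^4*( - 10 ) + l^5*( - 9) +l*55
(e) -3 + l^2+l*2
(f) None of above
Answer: c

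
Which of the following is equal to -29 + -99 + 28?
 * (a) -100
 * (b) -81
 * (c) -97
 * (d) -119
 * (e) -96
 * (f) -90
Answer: a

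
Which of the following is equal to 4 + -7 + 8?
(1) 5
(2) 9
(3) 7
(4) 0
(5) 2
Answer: 1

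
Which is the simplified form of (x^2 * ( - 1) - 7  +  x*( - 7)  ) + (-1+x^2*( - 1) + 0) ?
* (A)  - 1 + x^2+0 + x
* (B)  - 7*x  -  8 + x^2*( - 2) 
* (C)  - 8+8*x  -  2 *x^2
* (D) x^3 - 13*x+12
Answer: B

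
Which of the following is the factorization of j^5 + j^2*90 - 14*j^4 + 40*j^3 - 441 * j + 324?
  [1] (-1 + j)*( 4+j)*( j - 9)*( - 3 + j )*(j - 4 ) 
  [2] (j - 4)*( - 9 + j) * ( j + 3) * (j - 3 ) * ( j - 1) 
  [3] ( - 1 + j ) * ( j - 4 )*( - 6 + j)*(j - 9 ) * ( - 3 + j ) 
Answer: 2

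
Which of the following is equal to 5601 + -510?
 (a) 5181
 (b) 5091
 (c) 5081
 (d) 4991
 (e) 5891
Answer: b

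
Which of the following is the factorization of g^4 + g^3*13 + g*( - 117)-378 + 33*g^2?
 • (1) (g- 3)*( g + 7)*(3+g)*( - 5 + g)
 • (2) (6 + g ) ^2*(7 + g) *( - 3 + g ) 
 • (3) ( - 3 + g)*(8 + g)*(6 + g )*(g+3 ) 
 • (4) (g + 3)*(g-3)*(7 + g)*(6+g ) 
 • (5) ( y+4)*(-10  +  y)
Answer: 4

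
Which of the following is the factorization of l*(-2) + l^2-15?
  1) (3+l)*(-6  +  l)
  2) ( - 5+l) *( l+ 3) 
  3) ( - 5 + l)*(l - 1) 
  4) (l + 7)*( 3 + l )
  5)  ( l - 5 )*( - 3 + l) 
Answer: 2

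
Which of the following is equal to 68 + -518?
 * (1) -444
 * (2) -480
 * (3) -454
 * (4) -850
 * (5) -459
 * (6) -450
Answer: 6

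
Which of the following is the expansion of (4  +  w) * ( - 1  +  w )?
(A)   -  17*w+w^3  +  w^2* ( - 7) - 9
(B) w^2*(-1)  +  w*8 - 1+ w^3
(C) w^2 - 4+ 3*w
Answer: C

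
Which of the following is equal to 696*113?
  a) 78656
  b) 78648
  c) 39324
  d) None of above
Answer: b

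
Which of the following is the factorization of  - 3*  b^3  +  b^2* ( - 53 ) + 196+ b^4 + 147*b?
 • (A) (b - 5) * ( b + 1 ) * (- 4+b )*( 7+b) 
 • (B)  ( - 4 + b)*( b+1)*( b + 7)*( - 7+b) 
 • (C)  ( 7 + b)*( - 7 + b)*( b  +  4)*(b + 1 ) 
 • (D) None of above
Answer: B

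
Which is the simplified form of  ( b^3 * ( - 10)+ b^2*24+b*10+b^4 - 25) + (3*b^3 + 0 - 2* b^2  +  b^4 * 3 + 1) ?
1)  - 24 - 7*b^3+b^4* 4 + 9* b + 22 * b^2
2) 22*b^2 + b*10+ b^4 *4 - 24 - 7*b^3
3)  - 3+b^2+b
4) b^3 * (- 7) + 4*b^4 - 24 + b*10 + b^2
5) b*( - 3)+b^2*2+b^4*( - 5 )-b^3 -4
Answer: 2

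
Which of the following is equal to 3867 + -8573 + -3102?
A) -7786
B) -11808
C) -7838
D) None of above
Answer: D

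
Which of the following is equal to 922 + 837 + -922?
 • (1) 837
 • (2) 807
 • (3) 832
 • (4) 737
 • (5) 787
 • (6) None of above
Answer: 1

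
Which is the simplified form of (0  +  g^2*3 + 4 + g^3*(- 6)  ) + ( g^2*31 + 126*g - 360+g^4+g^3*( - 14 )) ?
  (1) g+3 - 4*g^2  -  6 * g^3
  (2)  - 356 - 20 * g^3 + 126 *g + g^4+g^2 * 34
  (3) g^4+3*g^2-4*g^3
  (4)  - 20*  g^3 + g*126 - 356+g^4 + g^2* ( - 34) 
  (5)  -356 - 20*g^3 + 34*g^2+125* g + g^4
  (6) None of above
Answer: 2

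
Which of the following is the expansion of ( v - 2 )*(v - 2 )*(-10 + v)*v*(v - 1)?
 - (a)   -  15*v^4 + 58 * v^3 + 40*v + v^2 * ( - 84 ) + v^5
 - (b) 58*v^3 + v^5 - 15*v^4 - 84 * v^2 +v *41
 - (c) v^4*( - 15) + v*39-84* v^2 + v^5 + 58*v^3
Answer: a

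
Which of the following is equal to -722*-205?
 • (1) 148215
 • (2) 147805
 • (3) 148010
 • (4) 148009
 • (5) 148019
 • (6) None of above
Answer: 3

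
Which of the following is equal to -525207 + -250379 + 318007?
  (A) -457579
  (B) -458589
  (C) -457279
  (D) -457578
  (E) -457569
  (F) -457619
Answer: A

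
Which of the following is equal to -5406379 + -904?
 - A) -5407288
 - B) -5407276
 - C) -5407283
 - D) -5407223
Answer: C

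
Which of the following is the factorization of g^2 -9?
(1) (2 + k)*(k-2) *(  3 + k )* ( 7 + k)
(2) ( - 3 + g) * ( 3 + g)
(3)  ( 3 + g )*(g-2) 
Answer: 2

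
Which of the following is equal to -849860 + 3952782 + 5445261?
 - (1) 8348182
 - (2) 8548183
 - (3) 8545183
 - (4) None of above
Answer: 2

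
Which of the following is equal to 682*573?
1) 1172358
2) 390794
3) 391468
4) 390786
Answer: 4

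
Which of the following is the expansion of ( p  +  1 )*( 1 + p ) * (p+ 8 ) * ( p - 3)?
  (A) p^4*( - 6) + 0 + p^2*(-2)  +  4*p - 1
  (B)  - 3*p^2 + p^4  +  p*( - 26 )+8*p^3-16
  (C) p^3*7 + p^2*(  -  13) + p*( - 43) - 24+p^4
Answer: C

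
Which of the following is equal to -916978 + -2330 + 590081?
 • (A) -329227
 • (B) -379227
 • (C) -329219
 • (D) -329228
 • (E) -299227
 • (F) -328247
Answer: A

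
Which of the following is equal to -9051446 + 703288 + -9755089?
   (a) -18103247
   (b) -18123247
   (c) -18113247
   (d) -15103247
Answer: a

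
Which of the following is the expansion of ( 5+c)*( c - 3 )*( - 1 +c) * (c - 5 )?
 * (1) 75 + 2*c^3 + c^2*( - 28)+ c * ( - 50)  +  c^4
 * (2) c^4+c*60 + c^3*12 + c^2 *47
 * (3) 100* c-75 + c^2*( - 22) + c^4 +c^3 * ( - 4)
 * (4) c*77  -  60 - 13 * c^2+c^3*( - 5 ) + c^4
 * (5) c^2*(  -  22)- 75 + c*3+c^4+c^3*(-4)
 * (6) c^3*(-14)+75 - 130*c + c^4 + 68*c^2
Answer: 3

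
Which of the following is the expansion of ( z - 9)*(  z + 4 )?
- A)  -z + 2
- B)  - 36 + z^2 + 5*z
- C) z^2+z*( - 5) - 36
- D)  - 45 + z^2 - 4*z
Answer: C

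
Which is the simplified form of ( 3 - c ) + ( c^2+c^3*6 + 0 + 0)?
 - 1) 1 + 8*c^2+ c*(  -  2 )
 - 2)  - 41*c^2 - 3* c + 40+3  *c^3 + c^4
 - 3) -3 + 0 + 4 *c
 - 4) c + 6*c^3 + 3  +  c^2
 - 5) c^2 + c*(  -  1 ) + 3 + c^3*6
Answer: 5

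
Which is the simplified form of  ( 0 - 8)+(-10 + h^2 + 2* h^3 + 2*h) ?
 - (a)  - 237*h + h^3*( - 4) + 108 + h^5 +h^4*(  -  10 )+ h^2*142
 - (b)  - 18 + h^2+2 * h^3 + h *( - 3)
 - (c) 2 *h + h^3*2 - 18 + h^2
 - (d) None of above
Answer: c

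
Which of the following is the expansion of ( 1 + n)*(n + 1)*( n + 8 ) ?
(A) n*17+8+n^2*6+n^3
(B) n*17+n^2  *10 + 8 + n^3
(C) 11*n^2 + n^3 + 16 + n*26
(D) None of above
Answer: B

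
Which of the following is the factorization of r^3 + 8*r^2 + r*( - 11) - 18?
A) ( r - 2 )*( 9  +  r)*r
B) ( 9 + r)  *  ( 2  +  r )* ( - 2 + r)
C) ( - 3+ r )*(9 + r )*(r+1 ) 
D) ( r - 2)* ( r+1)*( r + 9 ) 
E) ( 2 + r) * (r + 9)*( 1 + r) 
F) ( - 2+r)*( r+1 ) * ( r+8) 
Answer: D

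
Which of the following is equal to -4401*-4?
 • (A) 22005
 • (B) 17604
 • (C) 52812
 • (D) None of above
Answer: B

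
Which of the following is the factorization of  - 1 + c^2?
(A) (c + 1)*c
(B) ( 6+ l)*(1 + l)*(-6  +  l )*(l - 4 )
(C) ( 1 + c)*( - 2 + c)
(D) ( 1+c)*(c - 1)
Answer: D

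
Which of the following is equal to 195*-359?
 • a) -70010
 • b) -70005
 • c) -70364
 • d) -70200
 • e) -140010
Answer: b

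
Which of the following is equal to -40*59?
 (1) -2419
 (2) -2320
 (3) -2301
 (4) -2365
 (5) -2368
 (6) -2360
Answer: 6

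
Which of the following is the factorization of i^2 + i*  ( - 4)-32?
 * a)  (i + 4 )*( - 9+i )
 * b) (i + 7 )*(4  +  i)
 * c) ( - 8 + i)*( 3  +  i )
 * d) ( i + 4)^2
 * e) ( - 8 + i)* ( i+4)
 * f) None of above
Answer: e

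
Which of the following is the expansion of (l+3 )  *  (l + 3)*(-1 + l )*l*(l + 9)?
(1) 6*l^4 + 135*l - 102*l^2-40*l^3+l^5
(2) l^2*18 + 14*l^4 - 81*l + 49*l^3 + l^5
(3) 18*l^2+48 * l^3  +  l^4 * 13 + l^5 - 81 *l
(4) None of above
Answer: 4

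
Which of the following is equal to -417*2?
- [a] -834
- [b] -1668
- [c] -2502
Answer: a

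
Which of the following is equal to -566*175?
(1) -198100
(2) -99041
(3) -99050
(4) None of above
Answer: 3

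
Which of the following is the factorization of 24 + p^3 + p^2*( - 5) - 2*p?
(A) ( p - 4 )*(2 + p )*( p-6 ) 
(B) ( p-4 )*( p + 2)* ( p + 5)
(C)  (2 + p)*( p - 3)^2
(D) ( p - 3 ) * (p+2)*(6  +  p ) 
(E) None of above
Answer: E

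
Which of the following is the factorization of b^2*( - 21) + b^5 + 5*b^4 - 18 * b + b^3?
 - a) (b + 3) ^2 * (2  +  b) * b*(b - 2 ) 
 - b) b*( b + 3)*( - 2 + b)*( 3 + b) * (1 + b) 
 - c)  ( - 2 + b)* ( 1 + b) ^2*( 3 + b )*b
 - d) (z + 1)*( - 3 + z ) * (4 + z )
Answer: b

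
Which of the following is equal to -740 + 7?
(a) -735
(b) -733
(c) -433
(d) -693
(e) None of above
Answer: b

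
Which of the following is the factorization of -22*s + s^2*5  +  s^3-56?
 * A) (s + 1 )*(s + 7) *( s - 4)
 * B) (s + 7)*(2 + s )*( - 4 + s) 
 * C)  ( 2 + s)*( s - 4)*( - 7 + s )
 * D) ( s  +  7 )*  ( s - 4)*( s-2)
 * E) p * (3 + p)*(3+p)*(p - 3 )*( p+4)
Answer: B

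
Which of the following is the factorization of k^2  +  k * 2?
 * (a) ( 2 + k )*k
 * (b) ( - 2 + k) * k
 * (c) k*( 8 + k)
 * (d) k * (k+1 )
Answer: a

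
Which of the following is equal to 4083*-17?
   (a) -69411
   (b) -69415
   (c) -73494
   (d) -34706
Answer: a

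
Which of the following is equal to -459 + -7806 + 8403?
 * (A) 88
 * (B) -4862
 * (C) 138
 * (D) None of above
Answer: C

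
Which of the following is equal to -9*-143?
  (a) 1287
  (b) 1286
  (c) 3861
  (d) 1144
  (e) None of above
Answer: a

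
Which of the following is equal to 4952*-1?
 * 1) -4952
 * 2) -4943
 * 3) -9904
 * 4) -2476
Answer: 1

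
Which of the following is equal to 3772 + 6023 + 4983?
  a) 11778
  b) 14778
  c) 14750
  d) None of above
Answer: b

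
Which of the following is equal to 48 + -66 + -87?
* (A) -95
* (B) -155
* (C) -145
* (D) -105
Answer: D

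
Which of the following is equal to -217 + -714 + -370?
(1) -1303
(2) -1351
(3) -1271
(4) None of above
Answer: 4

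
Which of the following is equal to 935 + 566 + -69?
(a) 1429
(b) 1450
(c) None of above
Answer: c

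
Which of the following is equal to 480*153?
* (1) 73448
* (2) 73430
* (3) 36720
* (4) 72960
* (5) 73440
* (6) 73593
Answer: 5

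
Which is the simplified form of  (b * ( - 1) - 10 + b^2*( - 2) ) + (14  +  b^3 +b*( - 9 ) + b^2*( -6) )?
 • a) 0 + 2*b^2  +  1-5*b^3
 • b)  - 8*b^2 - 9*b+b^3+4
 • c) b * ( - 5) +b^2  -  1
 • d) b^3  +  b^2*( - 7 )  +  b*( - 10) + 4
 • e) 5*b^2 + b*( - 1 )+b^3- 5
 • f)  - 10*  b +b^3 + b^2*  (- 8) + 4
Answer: f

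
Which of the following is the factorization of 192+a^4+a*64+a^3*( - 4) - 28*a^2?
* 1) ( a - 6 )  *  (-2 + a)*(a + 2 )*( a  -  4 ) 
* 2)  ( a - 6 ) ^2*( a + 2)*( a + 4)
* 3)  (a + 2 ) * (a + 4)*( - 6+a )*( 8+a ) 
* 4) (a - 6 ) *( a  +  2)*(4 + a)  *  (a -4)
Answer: 4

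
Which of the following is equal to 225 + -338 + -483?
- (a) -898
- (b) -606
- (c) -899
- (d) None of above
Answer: d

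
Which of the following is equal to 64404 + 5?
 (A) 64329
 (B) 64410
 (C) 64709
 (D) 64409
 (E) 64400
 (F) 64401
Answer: D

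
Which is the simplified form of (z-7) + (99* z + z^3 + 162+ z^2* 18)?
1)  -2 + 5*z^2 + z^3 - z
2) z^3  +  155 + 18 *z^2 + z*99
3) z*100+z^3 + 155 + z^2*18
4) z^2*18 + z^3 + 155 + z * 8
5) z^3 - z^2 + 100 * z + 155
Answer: 3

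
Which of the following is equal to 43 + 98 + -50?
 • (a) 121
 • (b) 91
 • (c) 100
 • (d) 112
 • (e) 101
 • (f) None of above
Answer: b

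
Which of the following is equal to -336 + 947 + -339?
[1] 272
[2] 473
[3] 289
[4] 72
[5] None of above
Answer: 1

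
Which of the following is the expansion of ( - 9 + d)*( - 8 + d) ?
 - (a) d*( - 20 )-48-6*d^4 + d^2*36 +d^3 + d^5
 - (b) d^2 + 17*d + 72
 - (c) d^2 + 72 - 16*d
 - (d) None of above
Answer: d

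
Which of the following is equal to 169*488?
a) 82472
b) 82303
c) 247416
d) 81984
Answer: a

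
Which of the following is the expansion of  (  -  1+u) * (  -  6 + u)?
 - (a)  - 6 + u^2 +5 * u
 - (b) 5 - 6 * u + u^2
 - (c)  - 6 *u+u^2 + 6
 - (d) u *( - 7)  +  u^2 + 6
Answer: d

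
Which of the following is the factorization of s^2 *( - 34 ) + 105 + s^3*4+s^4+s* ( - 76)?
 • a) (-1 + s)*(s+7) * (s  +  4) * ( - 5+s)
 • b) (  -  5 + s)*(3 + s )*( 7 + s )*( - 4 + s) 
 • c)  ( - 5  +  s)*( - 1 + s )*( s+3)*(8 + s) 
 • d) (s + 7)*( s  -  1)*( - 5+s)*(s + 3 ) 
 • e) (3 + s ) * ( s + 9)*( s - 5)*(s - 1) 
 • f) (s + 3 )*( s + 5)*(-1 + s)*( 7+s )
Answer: d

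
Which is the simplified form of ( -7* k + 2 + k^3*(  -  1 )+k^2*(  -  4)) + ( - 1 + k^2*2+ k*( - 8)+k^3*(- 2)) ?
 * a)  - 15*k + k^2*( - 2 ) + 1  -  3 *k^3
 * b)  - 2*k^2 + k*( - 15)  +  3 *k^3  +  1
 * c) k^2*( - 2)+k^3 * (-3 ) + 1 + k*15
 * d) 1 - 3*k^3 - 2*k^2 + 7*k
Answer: a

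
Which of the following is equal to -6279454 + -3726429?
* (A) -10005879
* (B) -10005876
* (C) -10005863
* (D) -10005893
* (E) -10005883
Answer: E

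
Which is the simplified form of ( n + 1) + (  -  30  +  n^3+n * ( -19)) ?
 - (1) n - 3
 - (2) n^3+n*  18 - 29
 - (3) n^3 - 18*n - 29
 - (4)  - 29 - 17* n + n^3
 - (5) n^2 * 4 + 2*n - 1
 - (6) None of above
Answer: 3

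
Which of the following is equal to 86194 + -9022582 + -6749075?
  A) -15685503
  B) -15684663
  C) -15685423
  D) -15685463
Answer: D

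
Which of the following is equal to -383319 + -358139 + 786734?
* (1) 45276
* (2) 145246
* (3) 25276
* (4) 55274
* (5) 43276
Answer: 1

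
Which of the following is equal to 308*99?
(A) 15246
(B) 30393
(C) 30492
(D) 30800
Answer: C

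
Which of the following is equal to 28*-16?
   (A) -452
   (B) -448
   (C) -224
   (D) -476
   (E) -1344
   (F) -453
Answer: B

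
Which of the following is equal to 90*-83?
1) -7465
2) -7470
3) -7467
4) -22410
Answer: 2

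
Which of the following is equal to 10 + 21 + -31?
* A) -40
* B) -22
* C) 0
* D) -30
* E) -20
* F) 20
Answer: C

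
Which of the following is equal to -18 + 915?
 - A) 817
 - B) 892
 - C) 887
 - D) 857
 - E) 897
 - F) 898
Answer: E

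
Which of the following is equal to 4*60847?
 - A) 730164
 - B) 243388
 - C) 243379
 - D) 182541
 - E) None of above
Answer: B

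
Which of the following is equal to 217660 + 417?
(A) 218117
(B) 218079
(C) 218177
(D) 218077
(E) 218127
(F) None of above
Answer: D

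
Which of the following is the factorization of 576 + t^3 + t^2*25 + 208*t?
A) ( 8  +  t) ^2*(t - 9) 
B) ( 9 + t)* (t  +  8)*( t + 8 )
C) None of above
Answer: B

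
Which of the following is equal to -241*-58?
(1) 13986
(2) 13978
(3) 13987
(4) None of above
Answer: 2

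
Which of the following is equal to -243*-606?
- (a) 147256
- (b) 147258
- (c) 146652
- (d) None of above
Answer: b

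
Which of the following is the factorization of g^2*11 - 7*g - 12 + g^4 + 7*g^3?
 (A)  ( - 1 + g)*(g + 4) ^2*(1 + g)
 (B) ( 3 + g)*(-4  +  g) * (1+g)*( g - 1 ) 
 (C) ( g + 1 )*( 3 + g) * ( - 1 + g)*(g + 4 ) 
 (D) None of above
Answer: C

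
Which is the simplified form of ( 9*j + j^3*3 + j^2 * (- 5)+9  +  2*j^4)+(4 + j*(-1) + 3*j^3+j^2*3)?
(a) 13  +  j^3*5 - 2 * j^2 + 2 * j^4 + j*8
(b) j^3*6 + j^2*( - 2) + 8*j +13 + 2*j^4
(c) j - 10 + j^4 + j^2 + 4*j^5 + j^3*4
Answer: b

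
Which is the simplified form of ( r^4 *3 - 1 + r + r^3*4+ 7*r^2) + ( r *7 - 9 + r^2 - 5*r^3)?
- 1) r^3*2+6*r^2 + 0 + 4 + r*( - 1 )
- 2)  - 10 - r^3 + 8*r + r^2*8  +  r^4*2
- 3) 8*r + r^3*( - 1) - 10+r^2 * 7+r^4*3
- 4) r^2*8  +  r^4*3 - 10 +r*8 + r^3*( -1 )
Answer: 4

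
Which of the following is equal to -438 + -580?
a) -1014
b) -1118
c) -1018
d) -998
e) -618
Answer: c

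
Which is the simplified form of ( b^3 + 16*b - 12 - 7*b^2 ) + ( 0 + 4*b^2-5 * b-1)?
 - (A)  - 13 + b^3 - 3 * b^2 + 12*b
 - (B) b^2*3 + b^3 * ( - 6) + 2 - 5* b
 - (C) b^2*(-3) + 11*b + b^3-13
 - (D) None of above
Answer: C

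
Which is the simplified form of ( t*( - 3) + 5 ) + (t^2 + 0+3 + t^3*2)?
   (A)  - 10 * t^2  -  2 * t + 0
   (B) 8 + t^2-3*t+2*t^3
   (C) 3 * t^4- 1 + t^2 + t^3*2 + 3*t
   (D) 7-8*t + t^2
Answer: B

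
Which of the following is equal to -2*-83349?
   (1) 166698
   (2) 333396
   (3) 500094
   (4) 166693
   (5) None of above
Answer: 1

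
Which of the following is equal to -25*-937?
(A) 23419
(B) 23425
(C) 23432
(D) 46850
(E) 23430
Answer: B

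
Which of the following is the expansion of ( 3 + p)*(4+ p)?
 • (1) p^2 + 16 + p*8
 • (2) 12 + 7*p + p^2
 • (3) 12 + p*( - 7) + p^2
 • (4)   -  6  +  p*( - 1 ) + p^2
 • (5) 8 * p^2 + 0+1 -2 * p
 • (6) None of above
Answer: 2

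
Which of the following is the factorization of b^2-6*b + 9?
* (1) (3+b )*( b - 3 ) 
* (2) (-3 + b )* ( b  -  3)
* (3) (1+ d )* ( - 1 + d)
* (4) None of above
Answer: 2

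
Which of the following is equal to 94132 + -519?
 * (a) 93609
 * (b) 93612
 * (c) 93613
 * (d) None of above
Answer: c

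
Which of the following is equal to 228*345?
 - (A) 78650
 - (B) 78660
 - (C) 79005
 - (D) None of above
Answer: B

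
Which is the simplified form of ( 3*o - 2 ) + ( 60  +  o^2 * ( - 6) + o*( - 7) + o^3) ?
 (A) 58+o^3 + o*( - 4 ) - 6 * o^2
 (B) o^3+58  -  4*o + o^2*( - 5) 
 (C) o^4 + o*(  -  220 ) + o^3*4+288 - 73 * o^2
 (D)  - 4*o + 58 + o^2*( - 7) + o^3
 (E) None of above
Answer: A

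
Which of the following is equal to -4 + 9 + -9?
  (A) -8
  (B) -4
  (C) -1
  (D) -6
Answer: B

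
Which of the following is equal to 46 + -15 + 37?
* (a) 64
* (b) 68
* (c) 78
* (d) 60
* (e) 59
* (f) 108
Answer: b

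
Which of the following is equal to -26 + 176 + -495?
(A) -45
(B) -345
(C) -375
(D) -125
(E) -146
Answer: B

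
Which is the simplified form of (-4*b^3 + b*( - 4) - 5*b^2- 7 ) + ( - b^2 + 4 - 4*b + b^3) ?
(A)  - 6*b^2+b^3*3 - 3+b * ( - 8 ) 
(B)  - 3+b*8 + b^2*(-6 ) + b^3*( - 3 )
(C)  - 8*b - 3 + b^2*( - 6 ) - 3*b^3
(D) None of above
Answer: C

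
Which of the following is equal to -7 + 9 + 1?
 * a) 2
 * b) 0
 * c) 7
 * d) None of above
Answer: d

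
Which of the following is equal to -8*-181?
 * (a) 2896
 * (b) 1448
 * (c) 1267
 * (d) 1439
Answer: b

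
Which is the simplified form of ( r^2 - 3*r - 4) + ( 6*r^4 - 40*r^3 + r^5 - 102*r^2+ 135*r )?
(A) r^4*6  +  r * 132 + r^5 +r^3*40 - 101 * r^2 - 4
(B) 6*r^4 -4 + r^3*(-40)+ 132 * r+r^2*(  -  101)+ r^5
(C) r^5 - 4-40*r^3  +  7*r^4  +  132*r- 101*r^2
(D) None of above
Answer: B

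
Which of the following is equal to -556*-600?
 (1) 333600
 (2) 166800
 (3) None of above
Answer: 1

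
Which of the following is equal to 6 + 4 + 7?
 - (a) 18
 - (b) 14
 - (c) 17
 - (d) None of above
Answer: c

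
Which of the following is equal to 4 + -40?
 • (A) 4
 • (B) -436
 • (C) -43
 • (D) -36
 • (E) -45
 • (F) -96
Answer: D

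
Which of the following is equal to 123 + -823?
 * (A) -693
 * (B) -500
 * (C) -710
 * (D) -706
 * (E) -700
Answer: E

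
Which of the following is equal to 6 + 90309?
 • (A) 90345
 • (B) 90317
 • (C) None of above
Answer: C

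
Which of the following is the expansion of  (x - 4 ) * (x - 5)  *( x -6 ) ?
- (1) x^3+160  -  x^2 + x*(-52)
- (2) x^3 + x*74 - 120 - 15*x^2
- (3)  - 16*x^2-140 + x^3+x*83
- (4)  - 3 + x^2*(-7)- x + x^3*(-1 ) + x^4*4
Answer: 2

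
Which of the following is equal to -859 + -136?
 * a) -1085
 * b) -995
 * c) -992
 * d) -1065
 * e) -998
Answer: b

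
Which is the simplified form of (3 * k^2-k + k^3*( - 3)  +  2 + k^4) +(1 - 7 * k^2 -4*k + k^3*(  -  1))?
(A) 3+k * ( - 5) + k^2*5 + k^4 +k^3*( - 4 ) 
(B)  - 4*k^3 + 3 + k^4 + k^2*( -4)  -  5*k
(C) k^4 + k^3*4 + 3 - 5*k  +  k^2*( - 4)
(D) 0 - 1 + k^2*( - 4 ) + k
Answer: B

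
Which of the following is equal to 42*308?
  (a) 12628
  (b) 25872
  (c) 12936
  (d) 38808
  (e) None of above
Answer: c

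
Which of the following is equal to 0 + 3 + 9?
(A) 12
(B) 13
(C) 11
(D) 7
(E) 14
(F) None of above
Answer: A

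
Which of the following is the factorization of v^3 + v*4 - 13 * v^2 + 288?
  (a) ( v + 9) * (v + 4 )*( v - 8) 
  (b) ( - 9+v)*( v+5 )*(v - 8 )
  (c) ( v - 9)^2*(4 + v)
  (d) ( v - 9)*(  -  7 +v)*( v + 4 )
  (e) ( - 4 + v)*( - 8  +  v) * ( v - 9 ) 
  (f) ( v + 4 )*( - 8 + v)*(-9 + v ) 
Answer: f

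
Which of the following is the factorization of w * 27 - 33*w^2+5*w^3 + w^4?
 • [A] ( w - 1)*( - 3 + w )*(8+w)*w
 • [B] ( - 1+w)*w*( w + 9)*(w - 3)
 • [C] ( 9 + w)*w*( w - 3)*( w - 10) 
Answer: B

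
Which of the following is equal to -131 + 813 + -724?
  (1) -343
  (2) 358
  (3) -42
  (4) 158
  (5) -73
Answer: 3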